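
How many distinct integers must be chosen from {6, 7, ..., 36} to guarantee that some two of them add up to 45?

Group the elements by complementary pair {x, 45−x}: {9,36}, {10,35}, {11,34}, …, giving 14 two-element pairs and 3 integers whose partner 45−x falls outside [6,36].
Treating each of those 17 groups as a pigeonhole, one can pick one integer per group — 17 integers — with no two summing to 45.
The 18th integer lands in an occupied pair, forcing a sum of 45.

18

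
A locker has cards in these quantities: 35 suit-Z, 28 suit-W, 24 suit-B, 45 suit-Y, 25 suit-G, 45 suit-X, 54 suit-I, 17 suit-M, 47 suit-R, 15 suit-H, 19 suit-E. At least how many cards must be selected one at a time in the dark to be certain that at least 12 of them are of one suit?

122

The 11 suits are the holes; the cards drawn are the pigeons.
To avoid 12 of any one suit, the worst case takes at most 11 of each suit.
That gives 11 + 11 + 11 + 11 + 11 + 11 + 11 + 11 + 11 + 11 + 11 = 121 cards with no suit reaching 12.
The next card forces some suit to 12, so 121 + 1 = 122.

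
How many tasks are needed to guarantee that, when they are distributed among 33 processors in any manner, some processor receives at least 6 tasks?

With 165 tasks one could put exactly 5 in each of the 33 processors, and no processor would reach 6.
Pigeonhole: one more task must land in a processor that already has 5, giving it 6.
So 33 × 5 + 1 = 166 tasks are required.

166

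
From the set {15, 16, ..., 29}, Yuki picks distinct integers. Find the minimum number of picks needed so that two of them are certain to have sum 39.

A set avoiding the sum 39 can contain at most one of each pair {x, 39−x}, plus the 5 elements whose complement lies outside the range.
The integers 20, …, 29 (10 of them) are such a set: any two sum to at least 20+21 = 41 > 39.
Any 11th integer completes one of the 5 pairs, so 11 choices force a sum of 39.

11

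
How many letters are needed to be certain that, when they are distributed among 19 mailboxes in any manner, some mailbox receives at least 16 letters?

286

With 285 letters one could put exactly 15 in each of the 19 mailboxes, and no mailbox would reach 16.
By the pigeonhole principle, one more letter must land in a mailbox that already has 15, giving it 16.
So 19 × 15 + 1 = 286 letters are required.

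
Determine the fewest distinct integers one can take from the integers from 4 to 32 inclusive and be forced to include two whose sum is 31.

A set avoiding the sum 31 can contain at most one of each pair {x, 31−x}, plus the 5 elements whose complement lies outside the range.
The integers 16, …, 32 (17 of them) are such a set: any two sum to at least 16+17 = 33 > 31.
Any 18th integer completes one of the 12 pairs, so 18 choices force a sum of 31.

18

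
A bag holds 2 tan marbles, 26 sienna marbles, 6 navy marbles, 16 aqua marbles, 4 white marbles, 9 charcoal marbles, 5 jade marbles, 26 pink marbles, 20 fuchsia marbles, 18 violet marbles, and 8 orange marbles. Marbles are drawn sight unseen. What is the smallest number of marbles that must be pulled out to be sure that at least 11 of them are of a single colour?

The 11 colours are the holes; the marbles drawn are the pigeons.
To avoid 11 of any one colour, the worst case takes at most 10 of each colour, or every marble of a colour that has fewer than 10.
That gives 2 + 10 + 6 + 10 + 4 + 9 + 5 + 10 + 10 + 10 + 8 = 84 marbles with no colour reaching 11.
The next marble forces some colour to 11, so 84 + 1 = 85.

85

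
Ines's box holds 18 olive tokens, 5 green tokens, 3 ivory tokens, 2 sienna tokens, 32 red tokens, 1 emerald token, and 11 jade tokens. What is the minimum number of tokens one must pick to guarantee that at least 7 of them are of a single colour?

The 7 colours are the holes; the tokens drawn are the pigeons.
To avoid 7 of any one colour, the worst case takes at most 6 of each colour, or every token of a colour that has fewer than 6.
That gives 6 + 5 + 3 + 2 + 6 + 1 + 6 = 29 tokens with no colour reaching 7.
The next token forces some colour to 7, so 29 + 1 = 30.

30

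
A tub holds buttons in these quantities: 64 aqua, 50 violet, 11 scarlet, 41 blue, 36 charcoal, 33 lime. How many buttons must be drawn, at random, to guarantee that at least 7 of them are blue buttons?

In the worst case for collecting blue buttons, every non-blue button comes out first.
There are 64 + 50 + 11 + 36 + 33 = 194 non-blue buttons altogether.
After those, each further button must be blue, so 194 + 7 = 201 draws guarantee 7 blue buttons.

201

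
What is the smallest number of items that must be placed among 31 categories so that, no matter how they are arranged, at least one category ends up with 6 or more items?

156

With 155 items one could put exactly 5 in each of the 31 categories, and no category would reach 6.
One more item must land in a category that already has 5, giving it 6.
So 31 × 5 + 1 = 156 items are required.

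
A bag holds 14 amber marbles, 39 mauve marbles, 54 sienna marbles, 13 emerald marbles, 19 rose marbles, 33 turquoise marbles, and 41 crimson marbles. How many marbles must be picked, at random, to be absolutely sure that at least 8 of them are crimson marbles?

180

In the worst case for collecting crimson marbles, every non-crimson marble comes out first.
There are 14 + 39 + 54 + 13 + 19 + 33 = 172 non-crimson marbles altogether.
After those, each further marble must be crimson, so 172 + 8 = 180 draws guarantee 8 crimson marbles.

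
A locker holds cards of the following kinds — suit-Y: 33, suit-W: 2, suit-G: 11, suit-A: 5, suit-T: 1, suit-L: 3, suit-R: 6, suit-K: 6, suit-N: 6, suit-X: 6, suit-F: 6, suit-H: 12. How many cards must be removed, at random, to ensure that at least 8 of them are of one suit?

An adversary could hand out at most 7 cards per suit (9 suits run out sooner): 7 + 2 + 7 + 5 + 1 + 3 + 6 + 6 + 6 + 6 + 6 + 7 = 62 cards and still no suit has 8.
By the pigeonhole principle, one more card lands in a suit already at 7, so 63 draws are enough and 62 are not.

63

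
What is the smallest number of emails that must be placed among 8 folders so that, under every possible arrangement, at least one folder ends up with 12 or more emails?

With 88 emails one could put exactly 11 in each of the 8 folders, and no folder would reach 12.
One more email must land in a folder that already has 11, giving it 12.
So 8 × 11 + 1 = 89 emails are required.

89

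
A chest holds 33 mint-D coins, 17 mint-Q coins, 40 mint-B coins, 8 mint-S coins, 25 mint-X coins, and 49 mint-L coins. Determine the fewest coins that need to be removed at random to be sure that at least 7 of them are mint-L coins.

130

In the worst case for collecting mint-L coins, every non-mint-L coin comes out first.
There are 33 + 17 + 40 + 8 + 25 = 123 non-mint-L coins altogether.
After those, each further coin must be mint-L, so 123 + 7 = 130 draws guarantee 7 mint-L coins.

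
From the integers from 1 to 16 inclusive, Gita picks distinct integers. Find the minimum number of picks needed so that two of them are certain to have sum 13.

11

Group the elements by complementary pair {x, 13−x}: {1,12}, {2,11}, {3,10}, …, giving 6 two-element pairs and 4 integers whose partner 13−x falls outside [1,16].
By pigeonhole, treating each of those 10 groups as a pigeonhole, one can pick one integer per group — 10 integers — with no two summing to 13.
The 11th integer lands in an occupied pair, forcing a sum of 13.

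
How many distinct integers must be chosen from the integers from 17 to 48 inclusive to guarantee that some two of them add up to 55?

A set avoiding the sum 55 can contain at most one of each pair {x, 55−x}, plus the 10 elements whose complement lies outside the range.
The integers 28, …, 48 (21 of them) are such a set: any two sum to at least 28+29 = 57 > 55.
Any 22nd integer completes one of the 11 pairs, so 22 choices force a sum of 55.

22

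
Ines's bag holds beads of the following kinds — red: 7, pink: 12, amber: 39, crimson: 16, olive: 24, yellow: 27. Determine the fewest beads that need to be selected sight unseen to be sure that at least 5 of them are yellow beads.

103

In the worst case for collecting yellow beads, every non-yellow bead comes out first.
There are 7 + 12 + 39 + 16 + 24 = 98 non-yellow beads altogether.
After those, each further bead must be yellow, so 98 + 5 = 103 draws guarantee 5 yellow beads.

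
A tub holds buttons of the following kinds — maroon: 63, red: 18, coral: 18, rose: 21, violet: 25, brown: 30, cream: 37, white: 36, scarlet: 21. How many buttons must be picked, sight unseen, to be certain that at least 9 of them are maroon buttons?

In the worst case for collecting maroon buttons, every non-maroon button comes out first.
There are 18 + 18 + 21 + 25 + 30 + 37 + 36 + 21 = 206 non-maroon buttons altogether.
After those, each further button must be maroon, so 206 + 9 = 215 draws guarantee 9 maroon buttons.

215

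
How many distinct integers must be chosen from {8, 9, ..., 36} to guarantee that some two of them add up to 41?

17

A set avoiding the sum 41 can contain at most one of each pair {x, 41−x}, plus the 3 elements whose complement lies outside the range.
The integers 21, …, 36 (16 of them) are such a set: any two sum to at least 21+22 = 43 > 41.
By the pigeonhole principle, any 17th integer completes one of the 13 pairs, so 17 choices force a sum of 41.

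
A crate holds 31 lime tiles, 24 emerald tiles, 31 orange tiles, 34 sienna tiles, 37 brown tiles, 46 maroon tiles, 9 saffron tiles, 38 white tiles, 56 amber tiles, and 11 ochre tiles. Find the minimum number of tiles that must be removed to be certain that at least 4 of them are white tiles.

283

In the worst case for collecting white tiles, every non-white tile comes out first.
There are 31 + 24 + 31 + 34 + 37 + 46 + 9 + 56 + 11 = 279 non-white tiles altogether.
After those, each further tile must be white, so 279 + 4 = 283 draws guarantee 4 white tiles.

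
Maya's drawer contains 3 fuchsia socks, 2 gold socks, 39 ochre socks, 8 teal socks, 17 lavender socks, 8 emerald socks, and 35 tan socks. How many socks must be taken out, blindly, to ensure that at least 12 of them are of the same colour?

55

Put each drawn sock into a box by colour. The largest draw with every box below 12 takes min(count, 11) from each colour; colours with fewer than 11 contribute all they have.
Σ min(cᵢ, 11) = 3 + 2 + 11 + 8 + 11 + 8 + 11 = 54.
Draw number 54 + 1 = 55 must push one box to 12.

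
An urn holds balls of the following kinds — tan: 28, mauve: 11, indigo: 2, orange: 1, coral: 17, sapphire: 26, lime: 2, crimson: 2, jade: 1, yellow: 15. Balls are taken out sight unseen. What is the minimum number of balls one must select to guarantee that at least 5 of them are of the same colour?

29

By the pigeonhole principle, put each drawn ball into a box by colour. The largest draw with every box below 5 takes min(count, 4) from each colour; colours with fewer than 4 contribute all they have.
Σ min(cᵢ, 4) = 4 + 4 + 2 + 1 + 4 + 4 + 2 + 2 + 1 + 4 = 28.
Draw number 28 + 1 = 29 must push one box to 5.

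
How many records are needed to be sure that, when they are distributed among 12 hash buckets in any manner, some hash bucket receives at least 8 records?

With 84 records one could put exactly 7 in each of the 12 hash buckets, and no hash bucket would reach 8.
Pigeonhole: one more record must land in a hash bucket that already has 7, giving it 8.
So 12 × 7 + 1 = 85 records are required.

85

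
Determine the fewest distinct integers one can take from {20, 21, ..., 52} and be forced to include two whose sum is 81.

22

A set avoiding the sum 81 can contain at most one of each pair {x, 81−x}, plus the 9 elements whose complement lies outside the range.
The integers 20, …, 40 (21 of them) are such a set: any two sum to at least 20+21 = 41 and at most 39+40 = 79 < 81.
Any 22nd integer completes one of the 12 pairs, so 22 choices force a sum of 81.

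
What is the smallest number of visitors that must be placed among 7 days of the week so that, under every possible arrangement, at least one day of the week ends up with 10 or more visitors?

With 63 visitors one could put exactly 9 in each of the 7 days of the week, and no day of the week would reach 10.
By pigeonhole, one more visitor must land in a day of the week that already has 9, giving it 10.
So 7 × 9 + 1 = 64 visitors are required.

64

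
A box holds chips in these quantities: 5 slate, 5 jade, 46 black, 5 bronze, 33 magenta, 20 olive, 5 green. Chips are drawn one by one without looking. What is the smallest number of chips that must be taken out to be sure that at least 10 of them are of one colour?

48

Put each drawn chip into a box by colour. The largest draw with every box below 10 takes min(count, 9) from each colour; colours with fewer than 9 contribute all they have.
Σ min(cᵢ, 9) = 5 + 5 + 9 + 5 + 9 + 9 + 5 = 47.
Draw number 47 + 1 = 48 must push one box to 10.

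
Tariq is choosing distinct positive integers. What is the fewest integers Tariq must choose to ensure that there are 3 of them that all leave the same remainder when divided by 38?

By pigeonhole, the 38 residue classes mod 38 are the pigeonholes.
With 76 integers one could put 2 in each residue class and have no class reach 3.
The 77th integer pushes some class to 3, so 38·2 + 1 = 77.

77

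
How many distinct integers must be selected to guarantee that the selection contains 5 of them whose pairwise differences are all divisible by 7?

29

Integers whose pairwise differences are multiples of 7 are exactly those sharing a remainder mod 7. Pigeonhole: the 7 residue classes mod 7 are the pigeonholes.
With 28 integers one could put 4 in each residue class and have no class reach 5.
The 29th integer pushes some class to 5, so 7·4 + 1 = 29.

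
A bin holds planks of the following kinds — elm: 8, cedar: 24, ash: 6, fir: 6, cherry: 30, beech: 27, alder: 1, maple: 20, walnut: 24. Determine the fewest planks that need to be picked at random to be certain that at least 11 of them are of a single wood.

72

Put each drawn plank into a box by wood. The largest draw with every box below 11 takes min(count, 10) from each wood; woods with fewer than 10 contribute all they have.
Σ min(cᵢ, 10) = 8 + 10 + 6 + 6 + 10 + 10 + 1 + 10 + 10 = 71.
Draw number 71 + 1 = 72 must push one box to 11.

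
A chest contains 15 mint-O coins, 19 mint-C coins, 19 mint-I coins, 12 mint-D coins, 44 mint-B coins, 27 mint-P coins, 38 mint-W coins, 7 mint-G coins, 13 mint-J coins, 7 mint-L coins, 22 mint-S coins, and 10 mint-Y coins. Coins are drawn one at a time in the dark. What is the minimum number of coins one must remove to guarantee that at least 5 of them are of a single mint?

49

An adversary could hand out at most 4 coins per mint: 4 + 4 + 4 + 4 + 4 + 4 + 4 + 4 + 4 + 4 + 4 + 4 = 48 coins and still no mint has 5.
By pigeonhole, one more coin lands in a mint already at 4, so 49 draws are enough and 48 are not.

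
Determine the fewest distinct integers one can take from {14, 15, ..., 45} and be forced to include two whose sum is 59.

Two chosen integers sum to 59 exactly when both halves of some pair {x, 59−x} with 14 ≤ x ≤ 59−x ≤ 45 are chosen — 16 such pairs.
Every element belongs to one of those pairs, so the worst case picks one from each: 16 integers.
The 17th integer has to be the second member of some pair, so 16 + 1 = 17.

17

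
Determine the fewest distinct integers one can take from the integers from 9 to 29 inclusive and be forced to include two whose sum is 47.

16

Two chosen integers sum to 47 exactly when both halves of some pair {x, 47−x} with 18 ≤ x ≤ 47−x ≤ 29 are chosen — 6 such pairs.
The remaining 9 elements (those with no distinct partner in range) can never complete a 47-sum, so the worst case takes all of them and one from each pair: 9 + 6 = 15.
The 16th integer has to be the second member of some pair, so 15 + 1 = 16.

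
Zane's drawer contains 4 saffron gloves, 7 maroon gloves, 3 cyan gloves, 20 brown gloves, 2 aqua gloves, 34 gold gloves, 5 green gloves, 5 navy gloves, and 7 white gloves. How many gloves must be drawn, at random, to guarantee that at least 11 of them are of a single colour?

An adversary could hand out at most 10 gloves per colour (7 colours run out sooner): 4 + 7 + 3 + 10 + 2 + 10 + 5 + 5 + 7 = 53 gloves and still no colour has 11.
One more glove lands in a colour already at 10, so 54 draws are enough and 53 are not.

54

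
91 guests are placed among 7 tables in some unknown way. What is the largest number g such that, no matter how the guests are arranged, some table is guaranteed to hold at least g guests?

The 7 tables are the holes and the 91 guests are the pigeons.
If every table held at most 12 guests, the total would be at most 7 × 12 = 84, which is less than 91.
So some table holds at least ⌈91/7⌉ = 13 guests.

13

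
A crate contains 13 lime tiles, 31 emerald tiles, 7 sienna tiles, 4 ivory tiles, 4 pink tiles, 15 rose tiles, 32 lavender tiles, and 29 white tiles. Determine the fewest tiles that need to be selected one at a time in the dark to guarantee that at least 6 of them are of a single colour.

The 8 colours are the holes; the tiles drawn are the pigeons.
To avoid 6 of any one colour, the worst case takes at most 5 of each colour, or every tile of a colour that has fewer than 5.
That gives 5 + 5 + 5 + 4 + 4 + 5 + 5 + 5 = 38 tiles with no colour reaching 6.
The next tile forces some colour to 6, so 38 + 1 = 39.

39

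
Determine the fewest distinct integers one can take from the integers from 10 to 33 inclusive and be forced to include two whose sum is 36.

17

A set avoiding the sum 36 can contain at most one of each pair {x, 36−x}, plus the 8 elements whose complement lies outside the range or equal to its own complement.
The integers 18, …, 33 (16 of them) are such a set: any two sum to at least 18+19 = 37 > 36.
By the pigeonhole principle, any 17th integer completes one of the 8 pairs, so 17 choices force a sum of 36.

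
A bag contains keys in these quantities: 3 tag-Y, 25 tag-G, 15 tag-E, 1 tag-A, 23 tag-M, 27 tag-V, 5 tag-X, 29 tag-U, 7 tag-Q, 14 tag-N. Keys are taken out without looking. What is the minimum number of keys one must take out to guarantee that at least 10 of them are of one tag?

71

An adversary could hand out at most 9 keys per tag (4 tags run out sooner): 3 + 9 + 9 + 1 + 9 + 9 + 5 + 9 + 7 + 9 = 70 keys and still no tag has 10.
One more key lands in a tag already at 9, so 71 draws are enough and 70 are not.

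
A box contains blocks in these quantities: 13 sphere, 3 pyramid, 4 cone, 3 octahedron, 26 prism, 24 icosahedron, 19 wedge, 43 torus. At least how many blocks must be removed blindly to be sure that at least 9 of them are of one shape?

51

An adversary could hand out at most 8 blocks per shape (pyramid, cone, octahedron run out sooner): 8 + 3 + 4 + 3 + 8 + 8 + 8 + 8 = 50 blocks and still no shape has 9.
One more block lands in a shape already at 8, so 51 draws are enough and 50 are not.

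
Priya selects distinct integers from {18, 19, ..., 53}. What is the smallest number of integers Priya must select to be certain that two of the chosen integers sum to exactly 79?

A set avoiding the sum 79 can contain at most one of each pair {x, 79−x}, plus the 8 elements whose complement lies outside the range.
The integers 18, …, 39 (22 of them) are such a set: any two sum to at least 18+19 = 37 and at most 38+39 = 77 < 79.
By pigeonhole, any 23rd integer completes one of the 14 pairs, so 23 choices force a sum of 79.

23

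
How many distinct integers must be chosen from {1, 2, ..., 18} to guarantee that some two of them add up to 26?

14

A set avoiding the sum 26 can contain at most one of each pair {x, 26−x}, plus the 8 elements whose complement lies outside the range or equal to its own complement.
The integers 1, …, 13 (13 of them) are such a set: any two sum to at least 1+2 = 3 and at most 12+13 = 25 < 26.
By pigeonhole, any 14th integer completes one of the 5 pairs, so 14 choices force a sum of 26.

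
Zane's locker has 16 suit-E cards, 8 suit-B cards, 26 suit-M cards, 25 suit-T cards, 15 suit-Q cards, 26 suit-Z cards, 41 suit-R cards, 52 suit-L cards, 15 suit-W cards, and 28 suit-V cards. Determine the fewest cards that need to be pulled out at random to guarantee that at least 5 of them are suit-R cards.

216

In the worst case for collecting suit-R cards, every non-suit-R card comes out first.
There are 16 + 8 + 26 + 25 + 15 + 26 + 52 + 15 + 28 = 211 non-suit-R cards altogether.
After those, each further card must be suit-R, so 211 + 5 = 216 draws guarantee 5 suit-R cards.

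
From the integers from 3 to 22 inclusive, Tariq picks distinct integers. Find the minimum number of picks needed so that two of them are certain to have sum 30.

Group the elements by complementary pair {x, 30−x}: {8,22}, {9,21}, {10,20}, …, giving 7 two-element pairs; the single value 15 (it cannot pair with itself since the integers are distinct); and 5 integers whose partner 30−x falls outside [3,22].
Treating each of those 13 groups as a pigeonhole, one can pick one integer per group — 13 integers — with no two summing to 30.
The 14th integer lands in an occupied pair, forcing a sum of 30.

14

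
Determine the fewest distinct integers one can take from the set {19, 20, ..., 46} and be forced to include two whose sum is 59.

18

Two chosen integers sum to 59 exactly when both halves of some pair {x, 59−x} with 19 ≤ x ≤ 59−x ≤ 40 are chosen — 11 such pairs.
The remaining 6 elements (those with no distinct partner in range) can never complete a 59-sum, so the worst case takes all of them and one from each pair: 6 + 11 = 17.
By pigeonhole, the 18th integer has to be the second member of some pair, so 17 + 1 = 18.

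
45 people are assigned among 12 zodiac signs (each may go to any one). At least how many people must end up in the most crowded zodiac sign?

4

The 12 zodiac signs are the holes and the 45 people are the pigeons.
If every zodiac sign held at most 3 people, the total would be at most 12 × 3 = 36, which is less than 45.
So some zodiac sign holds at least ⌈45/12⌉ = 4 people.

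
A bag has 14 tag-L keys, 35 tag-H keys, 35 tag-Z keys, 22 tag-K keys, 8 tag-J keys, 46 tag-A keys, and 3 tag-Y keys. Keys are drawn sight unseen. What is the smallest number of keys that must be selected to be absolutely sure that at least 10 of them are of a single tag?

Pigeonhole: put each drawn key into a box by tag. The largest draw with every box below 10 takes min(count, 9) from each tag; tags with fewer than 9 contribute all they have.
Σ min(cᵢ, 9) = 9 + 9 + 9 + 9 + 8 + 9 + 3 = 56.
Draw number 56 + 1 = 57 must push one box to 10.

57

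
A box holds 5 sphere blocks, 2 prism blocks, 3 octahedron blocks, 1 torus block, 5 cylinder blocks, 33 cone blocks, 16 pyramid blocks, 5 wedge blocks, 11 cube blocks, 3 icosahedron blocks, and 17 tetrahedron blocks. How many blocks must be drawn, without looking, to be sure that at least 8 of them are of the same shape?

53

The 11 shapes are the holes; the blocks drawn are the pigeons.
To avoid 8 of any one shape, the worst case takes at most 7 of each shape, or every block of a shape that has fewer than 7.
That gives 5 + 2 + 3 + 1 + 5 + 7 + 7 + 5 + 7 + 3 + 7 = 52 blocks with no shape reaching 8.
The next block forces some shape to 8, so 52 + 1 = 53.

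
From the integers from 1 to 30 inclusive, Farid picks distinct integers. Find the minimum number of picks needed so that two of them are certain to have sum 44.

23

Group the elements by complementary pair {x, 44−x}: {14,30}, {15,29}, {16,28}, …, giving 8 two-element pairs, the single value 22 (it cannot pair with itself since the integers are distinct), and 13 integers whose partner 44−x falls outside [1,30].
Treating each of those 22 groups as a pigeonhole, one can pick one integer per group — 22 integers — with no two summing to 44.
The 23rd integer lands in an occupied pair, forcing a sum of 44.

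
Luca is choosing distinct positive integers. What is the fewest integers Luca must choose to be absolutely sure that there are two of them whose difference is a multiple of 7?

Integers whose pairwise differences are multiples of 7 are exactly those sharing a remainder mod 7. The 7 residue classes mod 7 are the pigeonholes.
With 7 integers one could put 1 in each residue class and have no class reach 2.
The 8th integer pushes some class to 2, so 7·1 + 1 = 8.

8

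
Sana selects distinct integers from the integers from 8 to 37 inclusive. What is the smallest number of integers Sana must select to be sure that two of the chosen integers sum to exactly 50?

Two chosen integers sum to 50 exactly when both halves of some pair {x, 50−x} with 13 ≤ x ≤ 50−x ≤ 37 are chosen — 12 such pairs.
The remaining 6 elements (those with no distinct partner in range) can never complete a 50-sum, so the worst case takes all of them and one from each pair: 6 + 12 = 18.
Pigeonhole: the 19th integer has to be the second member of some pair, so 18 + 1 = 19.

19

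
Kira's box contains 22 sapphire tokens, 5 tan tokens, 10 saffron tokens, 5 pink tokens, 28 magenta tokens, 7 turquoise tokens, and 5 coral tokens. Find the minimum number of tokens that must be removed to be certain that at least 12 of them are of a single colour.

By the pigeonhole principle, the 7 colours are the holes; the tokens drawn are the pigeons.
To avoid 12 of any one colour, the worst case takes at most 11 of each colour, or every token of a colour that has fewer than 11.
That gives 11 + 5 + 10 + 5 + 11 + 7 + 5 = 54 tokens with no colour reaching 12.
The next token forces some colour to 12, so 54 + 1 = 55.

55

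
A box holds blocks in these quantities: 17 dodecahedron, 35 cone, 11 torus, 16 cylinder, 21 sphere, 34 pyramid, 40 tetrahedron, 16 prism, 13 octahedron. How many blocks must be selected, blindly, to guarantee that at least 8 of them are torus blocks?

200

In the worst case for collecting torus blocks, every non-torus block comes out first.
There are 17 + 35 + 16 + 21 + 34 + 40 + 16 + 13 = 192 non-torus blocks altogether.
After those, each further block must be torus, so 192 + 8 = 200 draws guarantee 8 torus blocks.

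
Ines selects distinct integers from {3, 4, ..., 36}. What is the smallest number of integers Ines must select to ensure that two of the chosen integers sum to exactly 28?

Two chosen integers sum to 28 exactly when both halves of some pair {x, 28−x} with 3 ≤ x ≤ 28−x ≤ 25 are chosen — 11 such pairs.
The remaining 12 elements (those with no distinct partner in range) can never complete a 28-sum, so the worst case takes all of them and one from each pair: 12 + 11 = 23.
By the pigeonhole principle, the 24th integer has to be the second member of some pair, so 23 + 1 = 24.

24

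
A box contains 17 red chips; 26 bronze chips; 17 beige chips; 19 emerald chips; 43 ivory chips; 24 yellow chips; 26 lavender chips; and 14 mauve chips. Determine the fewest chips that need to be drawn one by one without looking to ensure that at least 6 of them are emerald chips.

173

In the worst case for collecting emerald chips, every non-emerald chip comes out first.
There are 17 + 26 + 17 + 43 + 24 + 26 + 14 = 167 non-emerald chips altogether.
After those, each further chip must be emerald, so 167 + 6 = 173 draws guarantee 6 emerald chips.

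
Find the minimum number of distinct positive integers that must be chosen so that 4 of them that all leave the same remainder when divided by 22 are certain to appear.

67

By pigeonhole, the 22 residue classes mod 22 are the pigeonholes.
With 66 integers one could put 3 in each residue class and have no class reach 4.
The 67th integer pushes some class to 4, so 22·3 + 1 = 67.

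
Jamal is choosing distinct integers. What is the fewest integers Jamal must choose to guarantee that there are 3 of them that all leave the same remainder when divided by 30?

61

The 30 residue classes mod 30 are the pigeonholes.
With 60 integers one could put 2 in each residue class and have no class reach 3.
The 61st integer pushes some class to 3, so 30·2 + 1 = 61.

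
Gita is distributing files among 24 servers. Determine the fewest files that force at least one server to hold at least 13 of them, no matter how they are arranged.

With 288 files one could put exactly 12 in each of the 24 servers, and no server would reach 13.
One more file must land in a server that already has 12, giving it 13.
So 24 × 12 + 1 = 289 files are required.

289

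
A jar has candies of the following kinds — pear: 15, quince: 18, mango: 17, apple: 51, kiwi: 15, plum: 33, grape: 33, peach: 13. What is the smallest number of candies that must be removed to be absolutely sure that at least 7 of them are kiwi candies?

187

In the worst case for collecting kiwi candies, every non-kiwi candy comes out first.
There are 15 + 18 + 17 + 51 + 33 + 33 + 13 = 180 non-kiwi candies altogether.
After those, each further candy must be kiwi, so 180 + 7 = 187 draws guarantee 7 kiwi candies.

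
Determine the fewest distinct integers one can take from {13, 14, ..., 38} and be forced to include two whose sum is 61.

19

Two chosen integers sum to 61 exactly when both halves of some pair {x, 61−x} with 23 ≤ x ≤ 61−x ≤ 38 are chosen — 8 such pairs.
The remaining 10 elements (those with no distinct partner in range) can never complete a 61-sum, so the worst case takes all of them and one from each pair: 10 + 8 = 18.
Pigeonhole: the 19th integer has to be the second member of some pair, so 18 + 1 = 19.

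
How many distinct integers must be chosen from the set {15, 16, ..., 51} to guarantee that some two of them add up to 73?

Two chosen integers sum to 73 exactly when both halves of some pair {x, 73−x} with 22 ≤ x ≤ 73−x ≤ 51 are chosen — 15 such pairs.
The remaining 7 elements (those with no distinct partner in range) can never complete a 73-sum, so the worst case takes all of them and one from each pair: 7 + 15 = 22.
Pigeonhole: the 23rd integer has to be the second member of some pair, so 22 + 1 = 23.

23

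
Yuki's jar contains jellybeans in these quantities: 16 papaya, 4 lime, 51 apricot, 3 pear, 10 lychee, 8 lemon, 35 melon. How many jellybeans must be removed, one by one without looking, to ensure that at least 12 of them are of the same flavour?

59

An adversary could hand out at most 11 jellybeans per flavour (4 flavours run out sooner): 11 + 4 + 11 + 3 + 10 + 8 + 11 = 58 jellybeans and still no flavour has 12.
One more jellybean lands in a flavour already at 11, so 59 draws are enough and 58 are not.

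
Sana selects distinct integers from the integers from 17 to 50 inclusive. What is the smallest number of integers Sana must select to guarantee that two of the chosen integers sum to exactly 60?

22

Group the elements by complementary pair {x, 60−x}: {17,43}, {18,42}, {19,41}, …, giving 13 two-element pairs, the single value 30 (it cannot pair with itself since the integers are distinct), and 7 integers whose partner 60−x falls outside [17,50].
Treating each of those 21 groups as a pigeonhole, one can pick one integer per group — 21 integers — with no two summing to 60.
The 22nd integer lands in an occupied pair, forcing a sum of 60.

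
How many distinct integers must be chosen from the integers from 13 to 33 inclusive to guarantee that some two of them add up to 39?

15

A set avoiding the sum 39 can contain at most one of each pair {x, 39−x}, plus the 7 elements whose complement lies outside the range.
The integers 20, …, 33 (14 of them) are such a set: any two sum to at least 20+21 = 41 > 39.
By the pigeonhole principle, any 15th integer completes one of the 7 pairs, so 15 choices force a sum of 39.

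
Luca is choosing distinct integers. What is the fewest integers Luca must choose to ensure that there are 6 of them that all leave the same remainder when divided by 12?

By pigeonhole, the 12 residue classes mod 12 are the pigeonholes.
With 60 integers one could put 5 in each residue class and have no class reach 6.
The 61st integer pushes some class to 6, so 12·5 + 1 = 61.

61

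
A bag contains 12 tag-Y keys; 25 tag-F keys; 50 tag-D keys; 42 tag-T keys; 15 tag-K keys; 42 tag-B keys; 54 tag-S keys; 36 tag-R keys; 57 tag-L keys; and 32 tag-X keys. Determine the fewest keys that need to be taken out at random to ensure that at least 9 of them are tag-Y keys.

In the worst case for collecting tag-Y keys, every non-tag-Y key comes out first.
There are 25 + 50 + 42 + 15 + 42 + 54 + 36 + 57 + 32 = 353 non-tag-Y keys altogether.
After those, each further key must be tag-Y, so 353 + 9 = 362 draws guarantee 9 tag-Y keys.

362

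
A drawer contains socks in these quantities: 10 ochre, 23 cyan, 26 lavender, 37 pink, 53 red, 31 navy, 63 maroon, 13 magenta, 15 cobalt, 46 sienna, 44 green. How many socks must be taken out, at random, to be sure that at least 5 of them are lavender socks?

In the worst case for collecting lavender socks, every non-lavender sock comes out first.
There are 10 + 23 + 37 + 53 + 31 + 63 + 13 + 15 + 46 + 44 = 335 non-lavender socks altogether.
After those, each further sock must be lavender, so 335 + 5 = 340 draws guarantee 5 lavender socks.

340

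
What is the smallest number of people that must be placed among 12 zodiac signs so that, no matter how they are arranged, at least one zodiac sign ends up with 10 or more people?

With 108 people one could put exactly 9 in each of the 12 zodiac signs, and no zodiac sign would reach 10.
One more person must land in a zodiac sign that already has 9, giving it 10.
So 12 × 9 + 1 = 109 people are required.

109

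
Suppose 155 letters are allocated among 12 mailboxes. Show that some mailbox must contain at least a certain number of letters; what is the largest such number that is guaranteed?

13

By pigeonhole, the 12 mailboxes are the holes and the 155 letters are the pigeons.
If every mailbox held at most 12 letters, the total would be at most 12 × 12 = 144, which is less than 155.
So some mailbox holds at least ⌈155/12⌉ = 13 letters.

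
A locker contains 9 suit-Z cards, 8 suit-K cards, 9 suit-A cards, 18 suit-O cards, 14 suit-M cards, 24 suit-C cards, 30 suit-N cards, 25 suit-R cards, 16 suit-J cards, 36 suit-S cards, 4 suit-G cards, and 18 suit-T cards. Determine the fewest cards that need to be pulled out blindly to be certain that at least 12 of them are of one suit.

Pigeonhole: put each drawn card into a box by suit. The largest draw with every box below 12 takes min(count, 11) from each suit; suits with fewer than 11 contribute all they have.
Σ min(cᵢ, 11) = 9 + 8 + 9 + 11 + 11 + 11 + 11 + 11 + 11 + 11 + 4 + 11 = 118.
Draw number 118 + 1 = 119 must push one box to 12.

119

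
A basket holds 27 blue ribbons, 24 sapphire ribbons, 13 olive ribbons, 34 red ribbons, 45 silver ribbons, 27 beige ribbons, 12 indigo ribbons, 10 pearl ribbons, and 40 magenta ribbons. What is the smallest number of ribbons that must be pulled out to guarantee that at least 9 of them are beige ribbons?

214

In the worst case for collecting beige ribbons, every non-beige ribbon comes out first.
There are 27 + 24 + 13 + 34 + 45 + 12 + 10 + 40 = 205 non-beige ribbons altogether.
After those, each further ribbon must be beige, so 205 + 9 = 214 draws guarantee 9 beige ribbons.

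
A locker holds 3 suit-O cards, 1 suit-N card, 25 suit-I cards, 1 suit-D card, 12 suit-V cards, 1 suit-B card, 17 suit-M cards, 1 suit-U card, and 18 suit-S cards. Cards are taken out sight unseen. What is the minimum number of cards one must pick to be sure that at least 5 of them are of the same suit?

Pigeonhole: put each drawn card into a box by suit. The largest draw with every box below 5 takes min(count, 4) from each suit; suits with fewer than 4 contribute all they have.
Σ min(cᵢ, 4) = 3 + 1 + 4 + 1 + 4 + 1 + 4 + 1 + 4 = 23.
Draw number 23 + 1 = 24 must push one box to 5.

24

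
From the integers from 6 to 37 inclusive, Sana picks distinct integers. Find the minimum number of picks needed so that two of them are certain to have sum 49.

Two chosen integers sum to 49 exactly when both halves of some pair {x, 49−x} with 12 ≤ x ≤ 49−x ≤ 37 are chosen — 13 such pairs.
The remaining 6 elements (those with no distinct partner in range) can never complete a 49-sum, so the worst case takes all of them and one from each pair: 6 + 13 = 19.
The 20th integer has to be the second member of some pair, so 19 + 1 = 20.

20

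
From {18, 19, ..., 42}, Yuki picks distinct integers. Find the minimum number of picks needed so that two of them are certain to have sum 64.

16

A set avoiding the sum 64 can contain at most one of each pair {x, 64−x}, plus the 5 elements whose complement lies outside the range or equal to its own complement.
The integers 18, …, 32 (15 of them) are such a set: any two sum to at least 18+19 = 37 and at most 31+32 = 63 < 64.
Pigeonhole: any 16th integer completes one of the 10 pairs, so 16 choices force a sum of 64.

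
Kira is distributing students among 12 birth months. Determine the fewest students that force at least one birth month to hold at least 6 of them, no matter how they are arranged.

61

With 60 students one could put exactly 5 in each of the 12 birth months, and no birth month would reach 6.
One more student must land in a birth month that already has 5, giving it 6.
So 12 × 5 + 1 = 61 students are required.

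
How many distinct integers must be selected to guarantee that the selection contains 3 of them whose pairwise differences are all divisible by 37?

75

Integers whose pairwise differences are multiples of 37 are exactly those sharing a remainder mod 37. By pigeonhole, the 37 residue classes mod 37 are the pigeonholes.
With 74 integers one could put 2 in each residue class and have no class reach 3.
The 75th integer pushes some class to 3, so 37·2 + 1 = 75.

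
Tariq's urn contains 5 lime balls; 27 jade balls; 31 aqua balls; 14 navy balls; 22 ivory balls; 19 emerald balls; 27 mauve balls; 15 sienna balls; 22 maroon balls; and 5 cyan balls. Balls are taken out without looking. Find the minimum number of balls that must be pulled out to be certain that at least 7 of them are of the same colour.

59

An adversary could hand out at most 6 balls per colour (lime, cyan run out sooner): 5 + 6 + 6 + 6 + 6 + 6 + 6 + 6 + 6 + 5 = 58 balls and still no colour has 7.
By pigeonhole, one more ball lands in a colour already at 6, so 59 draws are enough and 58 are not.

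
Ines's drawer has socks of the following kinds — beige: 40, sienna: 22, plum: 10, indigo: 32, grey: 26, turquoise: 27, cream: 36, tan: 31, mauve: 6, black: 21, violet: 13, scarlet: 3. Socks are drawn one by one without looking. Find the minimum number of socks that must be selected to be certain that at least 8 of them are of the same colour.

80

An adversary could hand out at most 7 socks per colour (mauve, scarlet run out sooner): 7 + 7 + 7 + 7 + 7 + 7 + 7 + 7 + 6 + 7 + 7 + 3 = 79 socks and still no colour has 8.
One more sock lands in a colour already at 7, so 80 draws are enough and 79 are not.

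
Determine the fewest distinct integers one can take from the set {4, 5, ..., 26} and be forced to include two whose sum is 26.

Two chosen integers sum to 26 exactly when both halves of some pair {x, 26−x} with 4 ≤ x ≤ 26−x ≤ 22 are chosen — 9 such pairs.
The remaining 5 elements (those with no distinct partner in range) can never complete a 26-sum, so the worst case takes all of them and one from each pair: 5 + 9 = 14.
By pigeonhole, the 15th integer has to be the second member of some pair, so 14 + 1 = 15.

15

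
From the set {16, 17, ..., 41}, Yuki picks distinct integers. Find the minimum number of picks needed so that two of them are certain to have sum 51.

17

Group the elements by complementary pair {x, 51−x}: {16,35}, {17,34}, {18,33}, …, giving 10 two-element pairs and 6 integers whose partner 51−x falls outside [16,41].
Treating each of those 16 groups as a pigeonhole, one can pick one integer per group — 16 integers — with no two summing to 51.
The 17th integer lands in an occupied pair, forcing a sum of 51.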